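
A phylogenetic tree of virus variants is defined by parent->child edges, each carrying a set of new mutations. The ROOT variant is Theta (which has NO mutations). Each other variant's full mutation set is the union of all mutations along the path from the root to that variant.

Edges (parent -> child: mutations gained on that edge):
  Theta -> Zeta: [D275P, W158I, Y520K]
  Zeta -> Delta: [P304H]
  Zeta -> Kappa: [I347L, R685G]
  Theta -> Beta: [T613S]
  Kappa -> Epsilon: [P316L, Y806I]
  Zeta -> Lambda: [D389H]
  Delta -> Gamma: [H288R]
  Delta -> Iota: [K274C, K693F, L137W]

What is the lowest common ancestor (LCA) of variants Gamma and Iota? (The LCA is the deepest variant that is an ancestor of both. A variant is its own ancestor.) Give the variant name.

Path from root to Gamma: Theta -> Zeta -> Delta -> Gamma
  ancestors of Gamma: {Theta, Zeta, Delta, Gamma}
Path from root to Iota: Theta -> Zeta -> Delta -> Iota
  ancestors of Iota: {Theta, Zeta, Delta, Iota}
Common ancestors: {Theta, Zeta, Delta}
Walk up from Iota: Iota (not in ancestors of Gamma), Delta (in ancestors of Gamma), Zeta (in ancestors of Gamma), Theta (in ancestors of Gamma)
Deepest common ancestor (LCA) = Delta

Answer: Delta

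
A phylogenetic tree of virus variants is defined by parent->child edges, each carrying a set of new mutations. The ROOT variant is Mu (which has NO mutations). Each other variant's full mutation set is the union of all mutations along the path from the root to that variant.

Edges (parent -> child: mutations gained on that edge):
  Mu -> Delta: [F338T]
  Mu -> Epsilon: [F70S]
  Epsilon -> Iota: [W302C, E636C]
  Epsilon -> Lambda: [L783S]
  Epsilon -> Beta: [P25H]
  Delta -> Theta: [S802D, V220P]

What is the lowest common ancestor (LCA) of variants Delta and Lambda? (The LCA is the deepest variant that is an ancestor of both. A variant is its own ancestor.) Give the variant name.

Path from root to Delta: Mu -> Delta
  ancestors of Delta: {Mu, Delta}
Path from root to Lambda: Mu -> Epsilon -> Lambda
  ancestors of Lambda: {Mu, Epsilon, Lambda}
Common ancestors: {Mu}
Walk up from Lambda: Lambda (not in ancestors of Delta), Epsilon (not in ancestors of Delta), Mu (in ancestors of Delta)
Deepest common ancestor (LCA) = Mu

Answer: Mu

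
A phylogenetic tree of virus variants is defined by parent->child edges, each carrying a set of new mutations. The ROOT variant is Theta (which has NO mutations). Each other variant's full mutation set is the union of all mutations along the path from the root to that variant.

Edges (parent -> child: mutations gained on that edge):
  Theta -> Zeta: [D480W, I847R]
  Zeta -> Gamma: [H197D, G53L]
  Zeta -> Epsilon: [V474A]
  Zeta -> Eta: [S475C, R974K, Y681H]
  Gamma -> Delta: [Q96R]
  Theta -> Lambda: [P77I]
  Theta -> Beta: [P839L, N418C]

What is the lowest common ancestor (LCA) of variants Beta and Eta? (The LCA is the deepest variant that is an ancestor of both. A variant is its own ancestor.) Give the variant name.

Answer: Theta

Derivation:
Path from root to Beta: Theta -> Beta
  ancestors of Beta: {Theta, Beta}
Path from root to Eta: Theta -> Zeta -> Eta
  ancestors of Eta: {Theta, Zeta, Eta}
Common ancestors: {Theta}
Walk up from Eta: Eta (not in ancestors of Beta), Zeta (not in ancestors of Beta), Theta (in ancestors of Beta)
Deepest common ancestor (LCA) = Theta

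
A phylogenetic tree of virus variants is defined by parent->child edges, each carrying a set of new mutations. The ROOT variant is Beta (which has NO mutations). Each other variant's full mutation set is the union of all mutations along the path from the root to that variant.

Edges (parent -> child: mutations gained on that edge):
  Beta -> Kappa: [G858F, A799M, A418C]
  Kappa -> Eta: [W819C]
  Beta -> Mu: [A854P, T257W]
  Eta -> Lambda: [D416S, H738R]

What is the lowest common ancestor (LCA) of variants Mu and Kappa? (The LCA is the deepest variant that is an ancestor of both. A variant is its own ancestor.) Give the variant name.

Answer: Beta

Derivation:
Path from root to Mu: Beta -> Mu
  ancestors of Mu: {Beta, Mu}
Path from root to Kappa: Beta -> Kappa
  ancestors of Kappa: {Beta, Kappa}
Common ancestors: {Beta}
Walk up from Kappa: Kappa (not in ancestors of Mu), Beta (in ancestors of Mu)
Deepest common ancestor (LCA) = Beta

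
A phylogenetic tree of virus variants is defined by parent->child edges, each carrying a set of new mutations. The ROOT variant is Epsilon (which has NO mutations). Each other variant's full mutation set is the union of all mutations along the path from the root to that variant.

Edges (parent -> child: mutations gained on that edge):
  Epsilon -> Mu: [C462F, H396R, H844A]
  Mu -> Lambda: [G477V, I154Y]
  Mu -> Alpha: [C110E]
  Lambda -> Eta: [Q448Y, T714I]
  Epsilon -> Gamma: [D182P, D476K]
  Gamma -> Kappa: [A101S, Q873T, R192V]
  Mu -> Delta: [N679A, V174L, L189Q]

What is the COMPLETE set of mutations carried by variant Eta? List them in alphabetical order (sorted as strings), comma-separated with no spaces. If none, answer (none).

At Epsilon: gained [] -> total []
At Mu: gained ['C462F', 'H396R', 'H844A'] -> total ['C462F', 'H396R', 'H844A']
At Lambda: gained ['G477V', 'I154Y'] -> total ['C462F', 'G477V', 'H396R', 'H844A', 'I154Y']
At Eta: gained ['Q448Y', 'T714I'] -> total ['C462F', 'G477V', 'H396R', 'H844A', 'I154Y', 'Q448Y', 'T714I']

Answer: C462F,G477V,H396R,H844A,I154Y,Q448Y,T714I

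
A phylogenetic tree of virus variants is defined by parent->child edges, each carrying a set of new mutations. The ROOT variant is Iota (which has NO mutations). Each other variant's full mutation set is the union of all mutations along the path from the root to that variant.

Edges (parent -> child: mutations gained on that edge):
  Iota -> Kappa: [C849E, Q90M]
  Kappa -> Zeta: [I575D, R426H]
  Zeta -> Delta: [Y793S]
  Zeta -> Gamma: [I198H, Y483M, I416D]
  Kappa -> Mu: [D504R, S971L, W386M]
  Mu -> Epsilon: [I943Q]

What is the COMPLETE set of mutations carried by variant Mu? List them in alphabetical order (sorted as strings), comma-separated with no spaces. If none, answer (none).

Answer: C849E,D504R,Q90M,S971L,W386M

Derivation:
At Iota: gained [] -> total []
At Kappa: gained ['C849E', 'Q90M'] -> total ['C849E', 'Q90M']
At Mu: gained ['D504R', 'S971L', 'W386M'] -> total ['C849E', 'D504R', 'Q90M', 'S971L', 'W386M']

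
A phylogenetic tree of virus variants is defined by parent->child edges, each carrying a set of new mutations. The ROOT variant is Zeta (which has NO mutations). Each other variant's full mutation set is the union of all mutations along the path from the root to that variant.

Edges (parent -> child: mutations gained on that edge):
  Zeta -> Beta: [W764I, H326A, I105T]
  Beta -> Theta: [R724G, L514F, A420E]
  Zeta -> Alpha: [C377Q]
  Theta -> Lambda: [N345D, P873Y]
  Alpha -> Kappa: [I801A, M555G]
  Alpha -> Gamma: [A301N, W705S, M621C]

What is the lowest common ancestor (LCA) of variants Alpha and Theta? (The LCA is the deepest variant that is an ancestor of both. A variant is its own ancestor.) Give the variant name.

Answer: Zeta

Derivation:
Path from root to Alpha: Zeta -> Alpha
  ancestors of Alpha: {Zeta, Alpha}
Path from root to Theta: Zeta -> Beta -> Theta
  ancestors of Theta: {Zeta, Beta, Theta}
Common ancestors: {Zeta}
Walk up from Theta: Theta (not in ancestors of Alpha), Beta (not in ancestors of Alpha), Zeta (in ancestors of Alpha)
Deepest common ancestor (LCA) = Zeta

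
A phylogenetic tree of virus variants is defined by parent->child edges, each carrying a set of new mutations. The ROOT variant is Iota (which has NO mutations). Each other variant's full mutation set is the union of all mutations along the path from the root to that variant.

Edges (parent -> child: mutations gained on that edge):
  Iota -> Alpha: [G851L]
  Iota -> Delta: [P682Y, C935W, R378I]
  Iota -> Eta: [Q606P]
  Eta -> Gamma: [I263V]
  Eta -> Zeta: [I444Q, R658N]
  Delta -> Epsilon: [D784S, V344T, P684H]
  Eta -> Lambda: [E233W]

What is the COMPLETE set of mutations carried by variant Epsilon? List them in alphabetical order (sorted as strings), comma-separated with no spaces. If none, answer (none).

Answer: C935W,D784S,P682Y,P684H,R378I,V344T

Derivation:
At Iota: gained [] -> total []
At Delta: gained ['P682Y', 'C935W', 'R378I'] -> total ['C935W', 'P682Y', 'R378I']
At Epsilon: gained ['D784S', 'V344T', 'P684H'] -> total ['C935W', 'D784S', 'P682Y', 'P684H', 'R378I', 'V344T']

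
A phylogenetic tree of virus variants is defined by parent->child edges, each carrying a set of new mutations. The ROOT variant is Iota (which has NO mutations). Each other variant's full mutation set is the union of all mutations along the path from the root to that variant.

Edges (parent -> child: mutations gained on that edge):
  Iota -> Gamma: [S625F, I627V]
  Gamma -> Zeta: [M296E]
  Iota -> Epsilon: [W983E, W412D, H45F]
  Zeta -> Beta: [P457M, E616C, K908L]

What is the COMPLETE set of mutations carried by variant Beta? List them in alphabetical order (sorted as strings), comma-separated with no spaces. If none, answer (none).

At Iota: gained [] -> total []
At Gamma: gained ['S625F', 'I627V'] -> total ['I627V', 'S625F']
At Zeta: gained ['M296E'] -> total ['I627V', 'M296E', 'S625F']
At Beta: gained ['P457M', 'E616C', 'K908L'] -> total ['E616C', 'I627V', 'K908L', 'M296E', 'P457M', 'S625F']

Answer: E616C,I627V,K908L,M296E,P457M,S625F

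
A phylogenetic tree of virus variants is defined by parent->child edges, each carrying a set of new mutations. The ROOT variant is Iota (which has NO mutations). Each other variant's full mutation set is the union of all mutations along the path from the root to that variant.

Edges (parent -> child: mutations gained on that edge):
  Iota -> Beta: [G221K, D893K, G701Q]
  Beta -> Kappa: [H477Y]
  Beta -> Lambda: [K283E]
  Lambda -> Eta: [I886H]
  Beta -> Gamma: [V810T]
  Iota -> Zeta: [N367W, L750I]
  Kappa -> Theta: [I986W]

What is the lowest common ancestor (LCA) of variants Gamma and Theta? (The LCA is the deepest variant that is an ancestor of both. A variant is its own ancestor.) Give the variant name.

Path from root to Gamma: Iota -> Beta -> Gamma
  ancestors of Gamma: {Iota, Beta, Gamma}
Path from root to Theta: Iota -> Beta -> Kappa -> Theta
  ancestors of Theta: {Iota, Beta, Kappa, Theta}
Common ancestors: {Iota, Beta}
Walk up from Theta: Theta (not in ancestors of Gamma), Kappa (not in ancestors of Gamma), Beta (in ancestors of Gamma), Iota (in ancestors of Gamma)
Deepest common ancestor (LCA) = Beta

Answer: Beta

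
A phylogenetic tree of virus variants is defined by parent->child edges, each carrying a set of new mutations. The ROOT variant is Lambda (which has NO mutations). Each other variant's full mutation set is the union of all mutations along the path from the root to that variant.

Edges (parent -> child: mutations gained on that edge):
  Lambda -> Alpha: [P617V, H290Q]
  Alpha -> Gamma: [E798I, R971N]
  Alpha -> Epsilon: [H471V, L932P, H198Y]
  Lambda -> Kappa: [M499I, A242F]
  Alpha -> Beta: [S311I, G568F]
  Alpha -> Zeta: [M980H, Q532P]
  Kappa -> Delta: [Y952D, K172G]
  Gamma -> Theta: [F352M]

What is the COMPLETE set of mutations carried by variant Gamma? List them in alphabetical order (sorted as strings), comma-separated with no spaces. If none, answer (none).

At Lambda: gained [] -> total []
At Alpha: gained ['P617V', 'H290Q'] -> total ['H290Q', 'P617V']
At Gamma: gained ['E798I', 'R971N'] -> total ['E798I', 'H290Q', 'P617V', 'R971N']

Answer: E798I,H290Q,P617V,R971N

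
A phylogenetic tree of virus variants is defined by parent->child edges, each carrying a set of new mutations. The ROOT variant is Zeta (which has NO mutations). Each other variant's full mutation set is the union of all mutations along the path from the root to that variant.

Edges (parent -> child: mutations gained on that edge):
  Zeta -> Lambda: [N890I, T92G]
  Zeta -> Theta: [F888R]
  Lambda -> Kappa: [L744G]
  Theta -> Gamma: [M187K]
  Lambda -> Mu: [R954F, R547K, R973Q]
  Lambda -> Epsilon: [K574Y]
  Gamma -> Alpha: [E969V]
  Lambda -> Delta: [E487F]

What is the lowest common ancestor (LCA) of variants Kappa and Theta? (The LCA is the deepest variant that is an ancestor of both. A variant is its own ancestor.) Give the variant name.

Answer: Zeta

Derivation:
Path from root to Kappa: Zeta -> Lambda -> Kappa
  ancestors of Kappa: {Zeta, Lambda, Kappa}
Path from root to Theta: Zeta -> Theta
  ancestors of Theta: {Zeta, Theta}
Common ancestors: {Zeta}
Walk up from Theta: Theta (not in ancestors of Kappa), Zeta (in ancestors of Kappa)
Deepest common ancestor (LCA) = Zeta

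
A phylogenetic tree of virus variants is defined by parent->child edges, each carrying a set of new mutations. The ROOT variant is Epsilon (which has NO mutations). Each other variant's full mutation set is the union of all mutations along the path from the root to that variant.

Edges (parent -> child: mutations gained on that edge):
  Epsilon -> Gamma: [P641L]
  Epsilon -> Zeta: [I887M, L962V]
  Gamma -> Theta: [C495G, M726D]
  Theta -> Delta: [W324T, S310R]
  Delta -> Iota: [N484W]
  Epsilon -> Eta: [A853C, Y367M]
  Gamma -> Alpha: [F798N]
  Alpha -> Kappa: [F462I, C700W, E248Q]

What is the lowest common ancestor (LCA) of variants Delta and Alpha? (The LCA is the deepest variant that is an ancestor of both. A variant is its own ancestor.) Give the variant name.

Path from root to Delta: Epsilon -> Gamma -> Theta -> Delta
  ancestors of Delta: {Epsilon, Gamma, Theta, Delta}
Path from root to Alpha: Epsilon -> Gamma -> Alpha
  ancestors of Alpha: {Epsilon, Gamma, Alpha}
Common ancestors: {Epsilon, Gamma}
Walk up from Alpha: Alpha (not in ancestors of Delta), Gamma (in ancestors of Delta), Epsilon (in ancestors of Delta)
Deepest common ancestor (LCA) = Gamma

Answer: Gamma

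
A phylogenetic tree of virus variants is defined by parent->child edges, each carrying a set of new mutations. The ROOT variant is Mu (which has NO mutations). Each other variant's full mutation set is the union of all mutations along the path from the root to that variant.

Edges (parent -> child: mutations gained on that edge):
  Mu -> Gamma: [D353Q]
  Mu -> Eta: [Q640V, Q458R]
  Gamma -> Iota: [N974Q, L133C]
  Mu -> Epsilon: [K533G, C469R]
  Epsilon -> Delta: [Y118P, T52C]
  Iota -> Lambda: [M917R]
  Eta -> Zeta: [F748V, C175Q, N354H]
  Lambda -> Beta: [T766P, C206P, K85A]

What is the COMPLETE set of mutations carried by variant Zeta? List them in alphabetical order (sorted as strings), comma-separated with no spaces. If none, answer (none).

Answer: C175Q,F748V,N354H,Q458R,Q640V

Derivation:
At Mu: gained [] -> total []
At Eta: gained ['Q640V', 'Q458R'] -> total ['Q458R', 'Q640V']
At Zeta: gained ['F748V', 'C175Q', 'N354H'] -> total ['C175Q', 'F748V', 'N354H', 'Q458R', 'Q640V']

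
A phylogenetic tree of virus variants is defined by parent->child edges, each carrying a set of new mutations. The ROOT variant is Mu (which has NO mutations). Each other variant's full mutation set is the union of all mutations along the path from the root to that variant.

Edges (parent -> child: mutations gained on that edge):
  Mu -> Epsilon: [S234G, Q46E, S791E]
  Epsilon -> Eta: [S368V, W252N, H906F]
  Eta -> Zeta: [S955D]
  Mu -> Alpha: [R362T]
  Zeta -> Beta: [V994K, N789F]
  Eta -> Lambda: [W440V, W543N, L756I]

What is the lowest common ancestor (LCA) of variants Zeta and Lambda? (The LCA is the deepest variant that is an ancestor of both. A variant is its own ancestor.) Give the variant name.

Answer: Eta

Derivation:
Path from root to Zeta: Mu -> Epsilon -> Eta -> Zeta
  ancestors of Zeta: {Mu, Epsilon, Eta, Zeta}
Path from root to Lambda: Mu -> Epsilon -> Eta -> Lambda
  ancestors of Lambda: {Mu, Epsilon, Eta, Lambda}
Common ancestors: {Mu, Epsilon, Eta}
Walk up from Lambda: Lambda (not in ancestors of Zeta), Eta (in ancestors of Zeta), Epsilon (in ancestors of Zeta), Mu (in ancestors of Zeta)
Deepest common ancestor (LCA) = Eta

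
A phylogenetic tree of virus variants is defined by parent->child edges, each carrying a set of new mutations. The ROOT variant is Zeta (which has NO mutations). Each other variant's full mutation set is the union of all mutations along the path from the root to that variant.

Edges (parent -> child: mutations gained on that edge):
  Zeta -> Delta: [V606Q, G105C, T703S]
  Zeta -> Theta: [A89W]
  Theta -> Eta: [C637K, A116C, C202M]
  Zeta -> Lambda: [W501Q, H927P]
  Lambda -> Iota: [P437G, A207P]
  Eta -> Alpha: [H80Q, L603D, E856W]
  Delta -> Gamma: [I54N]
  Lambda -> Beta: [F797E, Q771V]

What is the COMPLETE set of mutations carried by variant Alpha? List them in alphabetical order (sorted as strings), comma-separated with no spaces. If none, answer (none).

Answer: A116C,A89W,C202M,C637K,E856W,H80Q,L603D

Derivation:
At Zeta: gained [] -> total []
At Theta: gained ['A89W'] -> total ['A89W']
At Eta: gained ['C637K', 'A116C', 'C202M'] -> total ['A116C', 'A89W', 'C202M', 'C637K']
At Alpha: gained ['H80Q', 'L603D', 'E856W'] -> total ['A116C', 'A89W', 'C202M', 'C637K', 'E856W', 'H80Q', 'L603D']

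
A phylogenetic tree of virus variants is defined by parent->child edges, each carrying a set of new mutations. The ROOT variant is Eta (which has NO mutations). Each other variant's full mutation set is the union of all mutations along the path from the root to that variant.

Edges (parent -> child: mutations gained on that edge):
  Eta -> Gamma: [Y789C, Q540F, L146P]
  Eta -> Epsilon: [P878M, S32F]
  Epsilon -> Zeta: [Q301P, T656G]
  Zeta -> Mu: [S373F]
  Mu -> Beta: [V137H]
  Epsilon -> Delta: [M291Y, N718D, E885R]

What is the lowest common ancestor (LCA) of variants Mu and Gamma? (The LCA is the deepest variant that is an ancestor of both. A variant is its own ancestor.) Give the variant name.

Path from root to Mu: Eta -> Epsilon -> Zeta -> Mu
  ancestors of Mu: {Eta, Epsilon, Zeta, Mu}
Path from root to Gamma: Eta -> Gamma
  ancestors of Gamma: {Eta, Gamma}
Common ancestors: {Eta}
Walk up from Gamma: Gamma (not in ancestors of Mu), Eta (in ancestors of Mu)
Deepest common ancestor (LCA) = Eta

Answer: Eta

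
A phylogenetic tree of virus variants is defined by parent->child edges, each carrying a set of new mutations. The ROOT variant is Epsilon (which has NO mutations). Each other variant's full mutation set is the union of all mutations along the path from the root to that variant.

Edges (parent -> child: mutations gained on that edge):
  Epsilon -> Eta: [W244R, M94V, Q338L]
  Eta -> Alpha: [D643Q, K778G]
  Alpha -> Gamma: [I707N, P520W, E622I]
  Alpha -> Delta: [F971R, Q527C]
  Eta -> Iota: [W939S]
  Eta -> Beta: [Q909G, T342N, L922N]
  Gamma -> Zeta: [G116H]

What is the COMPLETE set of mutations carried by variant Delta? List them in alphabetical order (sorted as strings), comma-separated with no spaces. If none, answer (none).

Answer: D643Q,F971R,K778G,M94V,Q338L,Q527C,W244R

Derivation:
At Epsilon: gained [] -> total []
At Eta: gained ['W244R', 'M94V', 'Q338L'] -> total ['M94V', 'Q338L', 'W244R']
At Alpha: gained ['D643Q', 'K778G'] -> total ['D643Q', 'K778G', 'M94V', 'Q338L', 'W244R']
At Delta: gained ['F971R', 'Q527C'] -> total ['D643Q', 'F971R', 'K778G', 'M94V', 'Q338L', 'Q527C', 'W244R']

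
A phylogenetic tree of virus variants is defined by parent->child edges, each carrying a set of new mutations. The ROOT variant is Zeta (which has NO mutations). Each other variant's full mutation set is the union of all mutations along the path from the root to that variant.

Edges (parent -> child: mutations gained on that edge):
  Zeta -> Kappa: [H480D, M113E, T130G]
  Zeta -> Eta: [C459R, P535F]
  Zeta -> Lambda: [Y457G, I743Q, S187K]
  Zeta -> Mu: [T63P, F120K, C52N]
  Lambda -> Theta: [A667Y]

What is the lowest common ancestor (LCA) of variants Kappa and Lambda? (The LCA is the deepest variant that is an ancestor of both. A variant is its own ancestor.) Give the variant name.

Answer: Zeta

Derivation:
Path from root to Kappa: Zeta -> Kappa
  ancestors of Kappa: {Zeta, Kappa}
Path from root to Lambda: Zeta -> Lambda
  ancestors of Lambda: {Zeta, Lambda}
Common ancestors: {Zeta}
Walk up from Lambda: Lambda (not in ancestors of Kappa), Zeta (in ancestors of Kappa)
Deepest common ancestor (LCA) = Zeta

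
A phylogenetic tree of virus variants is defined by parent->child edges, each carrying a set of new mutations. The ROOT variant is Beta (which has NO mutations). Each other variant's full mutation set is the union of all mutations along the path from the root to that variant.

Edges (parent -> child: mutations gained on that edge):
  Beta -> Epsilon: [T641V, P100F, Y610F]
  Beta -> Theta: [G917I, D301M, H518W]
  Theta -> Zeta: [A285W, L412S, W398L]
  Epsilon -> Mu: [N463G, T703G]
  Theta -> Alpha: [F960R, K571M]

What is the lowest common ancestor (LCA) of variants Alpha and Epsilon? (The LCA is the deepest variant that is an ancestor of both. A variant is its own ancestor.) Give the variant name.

Path from root to Alpha: Beta -> Theta -> Alpha
  ancestors of Alpha: {Beta, Theta, Alpha}
Path from root to Epsilon: Beta -> Epsilon
  ancestors of Epsilon: {Beta, Epsilon}
Common ancestors: {Beta}
Walk up from Epsilon: Epsilon (not in ancestors of Alpha), Beta (in ancestors of Alpha)
Deepest common ancestor (LCA) = Beta

Answer: Beta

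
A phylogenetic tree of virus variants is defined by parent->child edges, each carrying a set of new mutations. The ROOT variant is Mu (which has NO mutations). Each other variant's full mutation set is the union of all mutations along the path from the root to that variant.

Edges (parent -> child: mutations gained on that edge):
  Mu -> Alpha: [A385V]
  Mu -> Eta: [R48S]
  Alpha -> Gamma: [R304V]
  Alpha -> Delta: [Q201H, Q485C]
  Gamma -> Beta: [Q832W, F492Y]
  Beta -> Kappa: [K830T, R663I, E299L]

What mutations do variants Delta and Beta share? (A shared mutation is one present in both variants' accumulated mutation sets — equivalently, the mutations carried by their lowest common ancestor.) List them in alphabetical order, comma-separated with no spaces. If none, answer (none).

Accumulating mutations along path to Delta:
  At Mu: gained [] -> total []
  At Alpha: gained ['A385V'] -> total ['A385V']
  At Delta: gained ['Q201H', 'Q485C'] -> total ['A385V', 'Q201H', 'Q485C']
Mutations(Delta) = ['A385V', 'Q201H', 'Q485C']
Accumulating mutations along path to Beta:
  At Mu: gained [] -> total []
  At Alpha: gained ['A385V'] -> total ['A385V']
  At Gamma: gained ['R304V'] -> total ['A385V', 'R304V']
  At Beta: gained ['Q832W', 'F492Y'] -> total ['A385V', 'F492Y', 'Q832W', 'R304V']
Mutations(Beta) = ['A385V', 'F492Y', 'Q832W', 'R304V']
Intersection: ['A385V', 'Q201H', 'Q485C'] ∩ ['A385V', 'F492Y', 'Q832W', 'R304V'] = ['A385V']

Answer: A385V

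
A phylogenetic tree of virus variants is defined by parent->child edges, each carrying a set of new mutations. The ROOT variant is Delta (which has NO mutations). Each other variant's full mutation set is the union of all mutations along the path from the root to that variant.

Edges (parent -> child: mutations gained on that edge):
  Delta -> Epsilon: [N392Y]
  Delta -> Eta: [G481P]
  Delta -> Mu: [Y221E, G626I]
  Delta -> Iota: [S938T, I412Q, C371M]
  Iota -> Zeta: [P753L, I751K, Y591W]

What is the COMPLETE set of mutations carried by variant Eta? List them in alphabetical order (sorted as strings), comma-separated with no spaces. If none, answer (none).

At Delta: gained [] -> total []
At Eta: gained ['G481P'] -> total ['G481P']

Answer: G481P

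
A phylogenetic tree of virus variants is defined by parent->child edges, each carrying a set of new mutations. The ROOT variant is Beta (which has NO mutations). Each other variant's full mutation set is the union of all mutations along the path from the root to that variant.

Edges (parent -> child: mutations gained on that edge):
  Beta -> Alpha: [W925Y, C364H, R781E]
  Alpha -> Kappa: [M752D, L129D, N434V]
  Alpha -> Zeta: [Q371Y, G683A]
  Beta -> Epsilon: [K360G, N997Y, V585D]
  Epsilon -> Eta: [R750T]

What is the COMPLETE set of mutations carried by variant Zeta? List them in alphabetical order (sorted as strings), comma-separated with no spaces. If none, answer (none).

Answer: C364H,G683A,Q371Y,R781E,W925Y

Derivation:
At Beta: gained [] -> total []
At Alpha: gained ['W925Y', 'C364H', 'R781E'] -> total ['C364H', 'R781E', 'W925Y']
At Zeta: gained ['Q371Y', 'G683A'] -> total ['C364H', 'G683A', 'Q371Y', 'R781E', 'W925Y']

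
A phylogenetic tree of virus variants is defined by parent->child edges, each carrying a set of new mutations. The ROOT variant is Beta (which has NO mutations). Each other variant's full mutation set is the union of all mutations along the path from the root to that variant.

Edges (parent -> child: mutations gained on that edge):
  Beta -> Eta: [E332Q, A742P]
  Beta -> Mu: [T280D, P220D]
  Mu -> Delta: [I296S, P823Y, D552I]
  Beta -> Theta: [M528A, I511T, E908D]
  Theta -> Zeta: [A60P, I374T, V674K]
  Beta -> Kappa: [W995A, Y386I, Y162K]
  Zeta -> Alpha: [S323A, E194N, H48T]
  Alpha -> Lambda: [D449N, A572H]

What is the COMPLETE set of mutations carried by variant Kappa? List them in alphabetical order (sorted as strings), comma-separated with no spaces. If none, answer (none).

At Beta: gained [] -> total []
At Kappa: gained ['W995A', 'Y386I', 'Y162K'] -> total ['W995A', 'Y162K', 'Y386I']

Answer: W995A,Y162K,Y386I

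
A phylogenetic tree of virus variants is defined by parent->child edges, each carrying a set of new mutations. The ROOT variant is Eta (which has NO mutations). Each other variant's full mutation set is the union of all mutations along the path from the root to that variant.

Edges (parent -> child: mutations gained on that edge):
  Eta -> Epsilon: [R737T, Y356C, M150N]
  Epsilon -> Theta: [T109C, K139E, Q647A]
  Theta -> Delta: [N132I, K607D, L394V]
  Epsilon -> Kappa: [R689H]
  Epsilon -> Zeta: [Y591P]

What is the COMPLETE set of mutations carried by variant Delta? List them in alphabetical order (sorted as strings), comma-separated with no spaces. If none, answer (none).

Answer: K139E,K607D,L394V,M150N,N132I,Q647A,R737T,T109C,Y356C

Derivation:
At Eta: gained [] -> total []
At Epsilon: gained ['R737T', 'Y356C', 'M150N'] -> total ['M150N', 'R737T', 'Y356C']
At Theta: gained ['T109C', 'K139E', 'Q647A'] -> total ['K139E', 'M150N', 'Q647A', 'R737T', 'T109C', 'Y356C']
At Delta: gained ['N132I', 'K607D', 'L394V'] -> total ['K139E', 'K607D', 'L394V', 'M150N', 'N132I', 'Q647A', 'R737T', 'T109C', 'Y356C']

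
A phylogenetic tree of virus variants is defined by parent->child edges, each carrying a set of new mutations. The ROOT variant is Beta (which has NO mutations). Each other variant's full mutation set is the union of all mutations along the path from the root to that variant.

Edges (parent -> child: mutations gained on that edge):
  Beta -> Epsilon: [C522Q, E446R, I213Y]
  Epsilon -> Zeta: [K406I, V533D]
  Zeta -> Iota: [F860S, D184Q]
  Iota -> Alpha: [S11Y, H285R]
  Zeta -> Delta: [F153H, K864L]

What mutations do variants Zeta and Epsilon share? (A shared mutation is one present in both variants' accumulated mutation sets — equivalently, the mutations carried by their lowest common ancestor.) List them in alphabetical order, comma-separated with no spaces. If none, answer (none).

Answer: C522Q,E446R,I213Y

Derivation:
Accumulating mutations along path to Zeta:
  At Beta: gained [] -> total []
  At Epsilon: gained ['C522Q', 'E446R', 'I213Y'] -> total ['C522Q', 'E446R', 'I213Y']
  At Zeta: gained ['K406I', 'V533D'] -> total ['C522Q', 'E446R', 'I213Y', 'K406I', 'V533D']
Mutations(Zeta) = ['C522Q', 'E446R', 'I213Y', 'K406I', 'V533D']
Accumulating mutations along path to Epsilon:
  At Beta: gained [] -> total []
  At Epsilon: gained ['C522Q', 'E446R', 'I213Y'] -> total ['C522Q', 'E446R', 'I213Y']
Mutations(Epsilon) = ['C522Q', 'E446R', 'I213Y']
Intersection: ['C522Q', 'E446R', 'I213Y', 'K406I', 'V533D'] ∩ ['C522Q', 'E446R', 'I213Y'] = ['C522Q', 'E446R', 'I213Y']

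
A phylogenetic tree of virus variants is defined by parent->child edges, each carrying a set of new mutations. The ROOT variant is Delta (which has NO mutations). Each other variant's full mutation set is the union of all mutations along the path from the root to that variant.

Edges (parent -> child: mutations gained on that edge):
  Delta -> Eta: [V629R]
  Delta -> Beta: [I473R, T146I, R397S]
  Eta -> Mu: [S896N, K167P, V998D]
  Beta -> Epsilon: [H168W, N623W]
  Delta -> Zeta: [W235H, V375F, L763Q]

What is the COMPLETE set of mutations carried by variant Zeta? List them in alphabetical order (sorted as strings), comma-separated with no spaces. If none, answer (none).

Answer: L763Q,V375F,W235H

Derivation:
At Delta: gained [] -> total []
At Zeta: gained ['W235H', 'V375F', 'L763Q'] -> total ['L763Q', 'V375F', 'W235H']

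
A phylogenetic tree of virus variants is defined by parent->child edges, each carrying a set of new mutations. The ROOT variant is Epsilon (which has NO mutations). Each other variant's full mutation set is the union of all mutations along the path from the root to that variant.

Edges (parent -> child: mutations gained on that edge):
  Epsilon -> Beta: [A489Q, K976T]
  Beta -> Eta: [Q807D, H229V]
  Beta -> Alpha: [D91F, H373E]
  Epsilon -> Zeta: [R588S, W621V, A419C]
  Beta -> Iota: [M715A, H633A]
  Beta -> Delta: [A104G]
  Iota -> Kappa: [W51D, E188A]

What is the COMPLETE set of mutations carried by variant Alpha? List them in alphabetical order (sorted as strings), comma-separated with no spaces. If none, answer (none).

Answer: A489Q,D91F,H373E,K976T

Derivation:
At Epsilon: gained [] -> total []
At Beta: gained ['A489Q', 'K976T'] -> total ['A489Q', 'K976T']
At Alpha: gained ['D91F', 'H373E'] -> total ['A489Q', 'D91F', 'H373E', 'K976T']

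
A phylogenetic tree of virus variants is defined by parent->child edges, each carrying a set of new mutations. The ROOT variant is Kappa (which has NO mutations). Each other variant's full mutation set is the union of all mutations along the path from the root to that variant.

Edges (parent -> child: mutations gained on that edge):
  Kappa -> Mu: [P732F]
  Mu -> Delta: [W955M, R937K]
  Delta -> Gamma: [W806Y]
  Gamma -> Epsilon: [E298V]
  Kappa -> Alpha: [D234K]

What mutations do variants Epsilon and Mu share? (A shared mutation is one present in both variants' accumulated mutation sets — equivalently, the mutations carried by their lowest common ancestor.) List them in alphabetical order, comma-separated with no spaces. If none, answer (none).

Answer: P732F

Derivation:
Accumulating mutations along path to Epsilon:
  At Kappa: gained [] -> total []
  At Mu: gained ['P732F'] -> total ['P732F']
  At Delta: gained ['W955M', 'R937K'] -> total ['P732F', 'R937K', 'W955M']
  At Gamma: gained ['W806Y'] -> total ['P732F', 'R937K', 'W806Y', 'W955M']
  At Epsilon: gained ['E298V'] -> total ['E298V', 'P732F', 'R937K', 'W806Y', 'W955M']
Mutations(Epsilon) = ['E298V', 'P732F', 'R937K', 'W806Y', 'W955M']
Accumulating mutations along path to Mu:
  At Kappa: gained [] -> total []
  At Mu: gained ['P732F'] -> total ['P732F']
Mutations(Mu) = ['P732F']
Intersection: ['E298V', 'P732F', 'R937K', 'W806Y', 'W955M'] ∩ ['P732F'] = ['P732F']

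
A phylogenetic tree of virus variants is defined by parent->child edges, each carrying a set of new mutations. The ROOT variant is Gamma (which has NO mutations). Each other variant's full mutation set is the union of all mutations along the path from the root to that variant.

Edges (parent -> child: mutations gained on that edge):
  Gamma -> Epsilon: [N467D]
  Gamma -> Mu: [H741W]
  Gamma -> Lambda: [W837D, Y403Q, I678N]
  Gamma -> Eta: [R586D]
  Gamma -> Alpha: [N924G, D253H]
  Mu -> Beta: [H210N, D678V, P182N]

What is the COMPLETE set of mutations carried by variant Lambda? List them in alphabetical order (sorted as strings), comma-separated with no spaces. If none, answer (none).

At Gamma: gained [] -> total []
At Lambda: gained ['W837D', 'Y403Q', 'I678N'] -> total ['I678N', 'W837D', 'Y403Q']

Answer: I678N,W837D,Y403Q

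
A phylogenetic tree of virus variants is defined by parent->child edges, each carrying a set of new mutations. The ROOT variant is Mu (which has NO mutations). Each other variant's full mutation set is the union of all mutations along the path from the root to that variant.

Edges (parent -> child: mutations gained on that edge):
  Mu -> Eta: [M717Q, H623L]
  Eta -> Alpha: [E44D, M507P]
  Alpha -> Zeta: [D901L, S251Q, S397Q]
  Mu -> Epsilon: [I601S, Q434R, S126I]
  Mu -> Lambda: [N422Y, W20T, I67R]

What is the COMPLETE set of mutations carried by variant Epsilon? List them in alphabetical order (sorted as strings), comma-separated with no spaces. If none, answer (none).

At Mu: gained [] -> total []
At Epsilon: gained ['I601S', 'Q434R', 'S126I'] -> total ['I601S', 'Q434R', 'S126I']

Answer: I601S,Q434R,S126I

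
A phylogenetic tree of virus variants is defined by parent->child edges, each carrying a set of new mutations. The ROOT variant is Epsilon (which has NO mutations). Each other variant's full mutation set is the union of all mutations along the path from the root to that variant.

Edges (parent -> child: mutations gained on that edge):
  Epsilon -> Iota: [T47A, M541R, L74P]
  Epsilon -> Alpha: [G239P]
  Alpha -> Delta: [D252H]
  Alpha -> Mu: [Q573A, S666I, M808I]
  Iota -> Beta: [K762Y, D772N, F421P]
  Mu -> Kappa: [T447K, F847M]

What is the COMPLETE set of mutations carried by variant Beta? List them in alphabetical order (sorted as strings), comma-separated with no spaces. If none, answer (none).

Answer: D772N,F421P,K762Y,L74P,M541R,T47A

Derivation:
At Epsilon: gained [] -> total []
At Iota: gained ['T47A', 'M541R', 'L74P'] -> total ['L74P', 'M541R', 'T47A']
At Beta: gained ['K762Y', 'D772N', 'F421P'] -> total ['D772N', 'F421P', 'K762Y', 'L74P', 'M541R', 'T47A']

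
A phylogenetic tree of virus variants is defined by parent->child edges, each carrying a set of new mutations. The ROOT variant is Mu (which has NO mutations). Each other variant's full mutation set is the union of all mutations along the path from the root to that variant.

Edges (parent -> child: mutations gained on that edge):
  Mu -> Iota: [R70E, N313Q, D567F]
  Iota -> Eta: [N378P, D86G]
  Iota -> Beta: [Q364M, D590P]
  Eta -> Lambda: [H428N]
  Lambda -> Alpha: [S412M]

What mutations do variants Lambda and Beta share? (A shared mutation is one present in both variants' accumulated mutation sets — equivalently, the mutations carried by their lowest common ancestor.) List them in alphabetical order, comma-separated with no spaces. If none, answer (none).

Accumulating mutations along path to Lambda:
  At Mu: gained [] -> total []
  At Iota: gained ['R70E', 'N313Q', 'D567F'] -> total ['D567F', 'N313Q', 'R70E']
  At Eta: gained ['N378P', 'D86G'] -> total ['D567F', 'D86G', 'N313Q', 'N378P', 'R70E']
  At Lambda: gained ['H428N'] -> total ['D567F', 'D86G', 'H428N', 'N313Q', 'N378P', 'R70E']
Mutations(Lambda) = ['D567F', 'D86G', 'H428N', 'N313Q', 'N378P', 'R70E']
Accumulating mutations along path to Beta:
  At Mu: gained [] -> total []
  At Iota: gained ['R70E', 'N313Q', 'D567F'] -> total ['D567F', 'N313Q', 'R70E']
  At Beta: gained ['Q364M', 'D590P'] -> total ['D567F', 'D590P', 'N313Q', 'Q364M', 'R70E']
Mutations(Beta) = ['D567F', 'D590P', 'N313Q', 'Q364M', 'R70E']
Intersection: ['D567F', 'D86G', 'H428N', 'N313Q', 'N378P', 'R70E'] ∩ ['D567F', 'D590P', 'N313Q', 'Q364M', 'R70E'] = ['D567F', 'N313Q', 'R70E']

Answer: D567F,N313Q,R70E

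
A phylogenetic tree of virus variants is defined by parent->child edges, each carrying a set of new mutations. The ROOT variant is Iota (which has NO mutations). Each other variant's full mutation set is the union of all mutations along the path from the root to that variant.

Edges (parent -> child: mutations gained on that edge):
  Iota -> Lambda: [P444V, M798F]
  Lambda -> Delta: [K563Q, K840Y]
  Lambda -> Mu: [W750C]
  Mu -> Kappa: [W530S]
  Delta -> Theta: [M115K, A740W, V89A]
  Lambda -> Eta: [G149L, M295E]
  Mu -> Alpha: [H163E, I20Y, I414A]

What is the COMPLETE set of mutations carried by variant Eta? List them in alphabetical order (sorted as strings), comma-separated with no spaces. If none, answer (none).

Answer: G149L,M295E,M798F,P444V

Derivation:
At Iota: gained [] -> total []
At Lambda: gained ['P444V', 'M798F'] -> total ['M798F', 'P444V']
At Eta: gained ['G149L', 'M295E'] -> total ['G149L', 'M295E', 'M798F', 'P444V']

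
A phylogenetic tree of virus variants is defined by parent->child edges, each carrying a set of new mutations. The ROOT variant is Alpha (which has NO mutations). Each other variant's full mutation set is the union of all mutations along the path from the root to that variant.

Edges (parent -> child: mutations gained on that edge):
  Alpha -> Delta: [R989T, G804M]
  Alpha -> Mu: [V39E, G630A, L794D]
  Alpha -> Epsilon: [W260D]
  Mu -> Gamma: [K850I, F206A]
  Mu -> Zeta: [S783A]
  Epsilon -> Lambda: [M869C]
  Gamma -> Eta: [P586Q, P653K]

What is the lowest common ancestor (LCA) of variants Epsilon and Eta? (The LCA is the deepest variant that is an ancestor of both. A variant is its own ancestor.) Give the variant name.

Path from root to Epsilon: Alpha -> Epsilon
  ancestors of Epsilon: {Alpha, Epsilon}
Path from root to Eta: Alpha -> Mu -> Gamma -> Eta
  ancestors of Eta: {Alpha, Mu, Gamma, Eta}
Common ancestors: {Alpha}
Walk up from Eta: Eta (not in ancestors of Epsilon), Gamma (not in ancestors of Epsilon), Mu (not in ancestors of Epsilon), Alpha (in ancestors of Epsilon)
Deepest common ancestor (LCA) = Alpha

Answer: Alpha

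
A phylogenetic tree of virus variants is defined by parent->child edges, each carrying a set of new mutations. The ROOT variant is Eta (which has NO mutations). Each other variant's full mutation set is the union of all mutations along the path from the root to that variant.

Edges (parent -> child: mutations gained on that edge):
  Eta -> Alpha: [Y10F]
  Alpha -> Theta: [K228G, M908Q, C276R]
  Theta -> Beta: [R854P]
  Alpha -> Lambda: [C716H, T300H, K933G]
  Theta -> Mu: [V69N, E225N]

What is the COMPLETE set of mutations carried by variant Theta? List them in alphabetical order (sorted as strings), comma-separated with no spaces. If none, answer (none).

Answer: C276R,K228G,M908Q,Y10F

Derivation:
At Eta: gained [] -> total []
At Alpha: gained ['Y10F'] -> total ['Y10F']
At Theta: gained ['K228G', 'M908Q', 'C276R'] -> total ['C276R', 'K228G', 'M908Q', 'Y10F']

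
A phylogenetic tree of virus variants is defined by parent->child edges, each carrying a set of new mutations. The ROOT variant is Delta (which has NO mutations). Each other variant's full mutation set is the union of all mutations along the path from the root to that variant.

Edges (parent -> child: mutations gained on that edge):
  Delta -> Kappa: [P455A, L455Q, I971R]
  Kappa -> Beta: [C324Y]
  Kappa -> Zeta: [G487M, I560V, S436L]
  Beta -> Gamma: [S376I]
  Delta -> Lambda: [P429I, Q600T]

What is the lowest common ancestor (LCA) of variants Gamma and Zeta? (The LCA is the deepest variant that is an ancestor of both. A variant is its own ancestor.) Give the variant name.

Path from root to Gamma: Delta -> Kappa -> Beta -> Gamma
  ancestors of Gamma: {Delta, Kappa, Beta, Gamma}
Path from root to Zeta: Delta -> Kappa -> Zeta
  ancestors of Zeta: {Delta, Kappa, Zeta}
Common ancestors: {Delta, Kappa}
Walk up from Zeta: Zeta (not in ancestors of Gamma), Kappa (in ancestors of Gamma), Delta (in ancestors of Gamma)
Deepest common ancestor (LCA) = Kappa

Answer: Kappa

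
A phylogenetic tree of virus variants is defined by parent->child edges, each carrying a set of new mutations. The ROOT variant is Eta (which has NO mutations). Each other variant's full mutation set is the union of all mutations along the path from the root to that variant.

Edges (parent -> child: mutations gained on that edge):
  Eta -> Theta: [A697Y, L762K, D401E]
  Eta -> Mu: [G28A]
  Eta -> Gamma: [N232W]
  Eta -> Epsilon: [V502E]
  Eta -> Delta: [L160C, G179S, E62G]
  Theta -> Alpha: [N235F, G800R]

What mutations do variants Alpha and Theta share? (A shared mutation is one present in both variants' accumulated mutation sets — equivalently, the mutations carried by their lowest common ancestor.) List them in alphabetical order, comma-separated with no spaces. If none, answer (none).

Answer: A697Y,D401E,L762K

Derivation:
Accumulating mutations along path to Alpha:
  At Eta: gained [] -> total []
  At Theta: gained ['A697Y', 'L762K', 'D401E'] -> total ['A697Y', 'D401E', 'L762K']
  At Alpha: gained ['N235F', 'G800R'] -> total ['A697Y', 'D401E', 'G800R', 'L762K', 'N235F']
Mutations(Alpha) = ['A697Y', 'D401E', 'G800R', 'L762K', 'N235F']
Accumulating mutations along path to Theta:
  At Eta: gained [] -> total []
  At Theta: gained ['A697Y', 'L762K', 'D401E'] -> total ['A697Y', 'D401E', 'L762K']
Mutations(Theta) = ['A697Y', 'D401E', 'L762K']
Intersection: ['A697Y', 'D401E', 'G800R', 'L762K', 'N235F'] ∩ ['A697Y', 'D401E', 'L762K'] = ['A697Y', 'D401E', 'L762K']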